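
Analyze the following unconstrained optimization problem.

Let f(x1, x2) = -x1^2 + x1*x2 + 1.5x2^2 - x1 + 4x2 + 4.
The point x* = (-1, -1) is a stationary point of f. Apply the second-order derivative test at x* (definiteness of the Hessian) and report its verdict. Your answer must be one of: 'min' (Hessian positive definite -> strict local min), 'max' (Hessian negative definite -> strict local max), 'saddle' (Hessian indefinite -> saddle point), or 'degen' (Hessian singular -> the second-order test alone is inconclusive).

Compute the Hessian H = grad^2 f:
  H = [[-2, 1], [1, 3]]
Verify stationarity: grad f(x*) = H x* + g = (0, 0).
Eigenvalues of H: -2.1926, 3.1926.
Eigenvalues have mixed signs, so H is indefinite -> x* is a saddle point.

saddle


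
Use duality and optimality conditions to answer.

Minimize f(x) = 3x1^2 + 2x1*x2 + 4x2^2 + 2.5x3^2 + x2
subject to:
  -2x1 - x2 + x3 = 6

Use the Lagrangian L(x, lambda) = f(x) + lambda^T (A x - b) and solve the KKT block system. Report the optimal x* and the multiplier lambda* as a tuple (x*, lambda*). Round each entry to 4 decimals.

Form the Lagrangian:
  L(x, lambda) = (1/2) x^T Q x + c^T x + lambda^T (A x - b)
Stationarity (grad_x L = 0): Q x + c + A^T lambda = 0.
Primal feasibility: A x = b.

This gives the KKT block system:
  [ Q   A^T ] [ x     ]   [-c ]
  [ A    0  ] [ lambda ] = [ b ]

Solving the linear system:
  x*      = (-2.1031, -0.4433, 1.3505)
  lambda* = (-6.7526)
  f(x*)   = 20.0361

x* = (-2.1031, -0.4433, 1.3505), lambda* = (-6.7526)


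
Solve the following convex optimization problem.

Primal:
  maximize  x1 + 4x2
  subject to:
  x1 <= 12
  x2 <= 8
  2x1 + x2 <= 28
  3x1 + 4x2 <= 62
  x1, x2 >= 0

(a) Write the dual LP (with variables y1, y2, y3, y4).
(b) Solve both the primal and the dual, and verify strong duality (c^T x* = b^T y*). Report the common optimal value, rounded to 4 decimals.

The standard primal-dual pair for 'max c^T x s.t. A x <= b, x >= 0' is:
  Dual:  min b^T y  s.t.  A^T y >= c,  y >= 0.

So the dual LP is:
  minimize  12y1 + 8y2 + 28y3 + 62y4
  subject to:
    y1 + 2y3 + 3y4 >= 1
    y2 + y3 + 4y4 >= 4
    y1, y2, y3, y4 >= 0

Solving the primal: x* = (10, 8).
  primal value c^T x* = 42.
Solving the dual: y* = (0, 2.6667, 0, 0.3333).
  dual value b^T y* = 42.
Strong duality: c^T x* = b^T y*. Confirmed.

42


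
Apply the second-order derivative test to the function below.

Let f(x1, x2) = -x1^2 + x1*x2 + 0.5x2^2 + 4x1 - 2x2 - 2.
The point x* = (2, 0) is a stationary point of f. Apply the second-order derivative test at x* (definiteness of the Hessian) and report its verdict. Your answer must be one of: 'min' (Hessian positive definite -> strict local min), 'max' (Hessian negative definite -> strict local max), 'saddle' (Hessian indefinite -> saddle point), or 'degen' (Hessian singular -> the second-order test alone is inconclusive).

Compute the Hessian H = grad^2 f:
  H = [[-2, 1], [1, 1]]
Verify stationarity: grad f(x*) = H x* + g = (0, 0).
Eigenvalues of H: -2.3028, 1.3028.
Eigenvalues have mixed signs, so H is indefinite -> x* is a saddle point.

saddle


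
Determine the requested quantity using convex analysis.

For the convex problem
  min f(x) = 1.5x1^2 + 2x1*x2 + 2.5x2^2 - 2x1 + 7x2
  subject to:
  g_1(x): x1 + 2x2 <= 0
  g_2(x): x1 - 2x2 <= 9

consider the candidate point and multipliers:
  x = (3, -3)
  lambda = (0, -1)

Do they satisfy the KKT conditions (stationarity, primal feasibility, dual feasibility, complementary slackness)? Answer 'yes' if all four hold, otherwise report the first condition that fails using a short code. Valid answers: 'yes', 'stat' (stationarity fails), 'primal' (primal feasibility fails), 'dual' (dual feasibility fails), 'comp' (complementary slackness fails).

Gradient of f: grad f(x) = Q x + c = (1, -2)
Constraint values g_i(x) = a_i^T x - b_i:
  g_1((3, -3)) = -3
  g_2((3, -3)) = 0
Stationarity residual: grad f(x) + sum_i lambda_i a_i = (0, 0)
  -> stationarity OK
Primal feasibility (all g_i <= 0): OK
Dual feasibility (all lambda_i >= 0): FAILS
Complementary slackness (lambda_i * g_i(x) = 0 for all i): OK

Verdict: the first failing condition is dual_feasibility -> dual.

dual


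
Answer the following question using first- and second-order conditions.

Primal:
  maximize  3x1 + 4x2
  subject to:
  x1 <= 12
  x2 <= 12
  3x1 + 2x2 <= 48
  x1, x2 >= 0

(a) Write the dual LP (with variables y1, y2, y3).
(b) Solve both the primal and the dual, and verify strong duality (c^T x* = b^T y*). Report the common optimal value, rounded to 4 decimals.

The standard primal-dual pair for 'max c^T x s.t. A x <= b, x >= 0' is:
  Dual:  min b^T y  s.t.  A^T y >= c,  y >= 0.

So the dual LP is:
  minimize  12y1 + 12y2 + 48y3
  subject to:
    y1 + 3y3 >= 3
    y2 + 2y3 >= 4
    y1, y2, y3 >= 0

Solving the primal: x* = (8, 12).
  primal value c^T x* = 72.
Solving the dual: y* = (0, 2, 1).
  dual value b^T y* = 72.
Strong duality: c^T x* = b^T y*. Confirmed.

72


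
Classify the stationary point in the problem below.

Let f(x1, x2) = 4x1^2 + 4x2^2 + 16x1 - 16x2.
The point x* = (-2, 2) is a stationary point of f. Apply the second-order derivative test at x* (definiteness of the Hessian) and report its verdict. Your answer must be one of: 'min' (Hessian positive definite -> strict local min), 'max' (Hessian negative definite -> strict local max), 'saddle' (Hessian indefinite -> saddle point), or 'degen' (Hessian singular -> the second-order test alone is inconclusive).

Compute the Hessian H = grad^2 f:
  H = [[8, 0], [0, 8]]
Verify stationarity: grad f(x*) = H x* + g = (0, 0).
Eigenvalues of H: 8, 8.
Both eigenvalues > 0, so H is positive definite -> x* is a strict local min.

min


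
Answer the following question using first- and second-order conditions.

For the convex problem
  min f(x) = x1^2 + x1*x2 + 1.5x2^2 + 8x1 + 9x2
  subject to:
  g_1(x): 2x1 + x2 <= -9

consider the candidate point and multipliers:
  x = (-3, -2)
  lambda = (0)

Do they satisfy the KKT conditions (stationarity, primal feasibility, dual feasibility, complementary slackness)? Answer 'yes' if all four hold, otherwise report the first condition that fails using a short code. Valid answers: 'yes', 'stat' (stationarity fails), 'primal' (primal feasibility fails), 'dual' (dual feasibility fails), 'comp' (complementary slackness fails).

Gradient of f: grad f(x) = Q x + c = (0, 0)
Constraint values g_i(x) = a_i^T x - b_i:
  g_1((-3, -2)) = 1
Stationarity residual: grad f(x) + sum_i lambda_i a_i = (0, 0)
  -> stationarity OK
Primal feasibility (all g_i <= 0): FAILS
Dual feasibility (all lambda_i >= 0): OK
Complementary slackness (lambda_i * g_i(x) = 0 for all i): OK

Verdict: the first failing condition is primal_feasibility -> primal.

primal


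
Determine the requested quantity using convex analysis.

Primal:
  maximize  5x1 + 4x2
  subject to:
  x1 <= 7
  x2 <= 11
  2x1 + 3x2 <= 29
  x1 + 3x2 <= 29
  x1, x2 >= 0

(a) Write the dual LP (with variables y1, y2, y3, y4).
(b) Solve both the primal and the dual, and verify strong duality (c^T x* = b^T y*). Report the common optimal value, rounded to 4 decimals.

The standard primal-dual pair for 'max c^T x s.t. A x <= b, x >= 0' is:
  Dual:  min b^T y  s.t.  A^T y >= c,  y >= 0.

So the dual LP is:
  minimize  7y1 + 11y2 + 29y3 + 29y4
  subject to:
    y1 + 2y3 + y4 >= 5
    y2 + 3y3 + 3y4 >= 4
    y1, y2, y3, y4 >= 0

Solving the primal: x* = (7, 5).
  primal value c^T x* = 55.
Solving the dual: y* = (2.3333, 0, 1.3333, 0).
  dual value b^T y* = 55.
Strong duality: c^T x* = b^T y*. Confirmed.

55


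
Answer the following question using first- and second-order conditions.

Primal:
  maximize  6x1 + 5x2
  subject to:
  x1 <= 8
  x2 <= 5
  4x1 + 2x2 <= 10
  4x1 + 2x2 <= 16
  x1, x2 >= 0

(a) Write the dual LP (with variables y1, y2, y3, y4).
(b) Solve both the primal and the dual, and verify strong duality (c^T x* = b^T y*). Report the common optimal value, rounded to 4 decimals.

The standard primal-dual pair for 'max c^T x s.t. A x <= b, x >= 0' is:
  Dual:  min b^T y  s.t.  A^T y >= c,  y >= 0.

So the dual LP is:
  minimize  8y1 + 5y2 + 10y3 + 16y4
  subject to:
    y1 + 4y3 + 4y4 >= 6
    y2 + 2y3 + 2y4 >= 5
    y1, y2, y3, y4 >= 0

Solving the primal: x* = (0, 5).
  primal value c^T x* = 25.
Solving the dual: y* = (0, 2, 1.5, 0).
  dual value b^T y* = 25.
Strong duality: c^T x* = b^T y*. Confirmed.

25


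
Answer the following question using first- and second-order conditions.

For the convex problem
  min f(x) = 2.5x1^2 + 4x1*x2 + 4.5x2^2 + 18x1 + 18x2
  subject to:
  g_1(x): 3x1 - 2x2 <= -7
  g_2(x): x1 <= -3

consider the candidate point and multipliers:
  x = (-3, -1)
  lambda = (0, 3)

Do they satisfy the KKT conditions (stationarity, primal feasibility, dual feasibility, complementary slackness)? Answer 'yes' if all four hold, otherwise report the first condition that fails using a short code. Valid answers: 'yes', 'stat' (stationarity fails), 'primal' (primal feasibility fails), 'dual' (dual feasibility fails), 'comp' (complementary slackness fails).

Gradient of f: grad f(x) = Q x + c = (-1, -3)
Constraint values g_i(x) = a_i^T x - b_i:
  g_1((-3, -1)) = 0
  g_2((-3, -1)) = 0
Stationarity residual: grad f(x) + sum_i lambda_i a_i = (2, -3)
  -> stationarity FAILS
Primal feasibility (all g_i <= 0): OK
Dual feasibility (all lambda_i >= 0): OK
Complementary slackness (lambda_i * g_i(x) = 0 for all i): OK

Verdict: the first failing condition is stationarity -> stat.

stat


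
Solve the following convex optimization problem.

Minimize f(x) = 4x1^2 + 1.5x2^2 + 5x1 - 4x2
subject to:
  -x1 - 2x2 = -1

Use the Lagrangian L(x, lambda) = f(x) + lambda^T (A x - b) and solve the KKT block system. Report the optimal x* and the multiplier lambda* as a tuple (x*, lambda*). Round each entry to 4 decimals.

Form the Lagrangian:
  L(x, lambda) = (1/2) x^T Q x + c^T x + lambda^T (A x - b)
Stationarity (grad_x L = 0): Q x + c + A^T lambda = 0.
Primal feasibility: A x = b.

This gives the KKT block system:
  [ Q   A^T ] [ x     ]   [-c ]
  [ A    0  ] [ lambda ] = [ b ]

Solving the linear system:
  x*      = (-0.7143, 0.8571)
  lambda* = (-0.7143)
  f(x*)   = -3.8571

x* = (-0.7143, 0.8571), lambda* = (-0.7143)


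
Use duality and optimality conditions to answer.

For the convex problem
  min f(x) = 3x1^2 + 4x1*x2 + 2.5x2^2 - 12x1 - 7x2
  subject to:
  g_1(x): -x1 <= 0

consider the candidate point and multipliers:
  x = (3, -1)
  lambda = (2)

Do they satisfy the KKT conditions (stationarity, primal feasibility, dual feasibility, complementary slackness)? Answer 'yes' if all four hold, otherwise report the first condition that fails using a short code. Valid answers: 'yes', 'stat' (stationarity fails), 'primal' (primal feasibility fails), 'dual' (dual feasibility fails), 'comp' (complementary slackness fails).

Gradient of f: grad f(x) = Q x + c = (2, 0)
Constraint values g_i(x) = a_i^T x - b_i:
  g_1((3, -1)) = -3
Stationarity residual: grad f(x) + sum_i lambda_i a_i = (0, 0)
  -> stationarity OK
Primal feasibility (all g_i <= 0): OK
Dual feasibility (all lambda_i >= 0): OK
Complementary slackness (lambda_i * g_i(x) = 0 for all i): FAILS

Verdict: the first failing condition is complementary_slackness -> comp.

comp


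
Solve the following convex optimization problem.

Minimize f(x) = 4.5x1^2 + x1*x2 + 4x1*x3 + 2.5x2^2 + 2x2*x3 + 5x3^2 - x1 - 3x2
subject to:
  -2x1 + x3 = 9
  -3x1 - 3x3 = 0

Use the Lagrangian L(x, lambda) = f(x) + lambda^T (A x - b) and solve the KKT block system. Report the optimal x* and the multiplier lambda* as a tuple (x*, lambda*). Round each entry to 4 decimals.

Form the Lagrangian:
  L(x, lambda) = (1/2) x^T Q x + c^T x + lambda^T (A x - b)
Stationarity (grad_x L = 0): Q x + c + A^T lambda = 0.
Primal feasibility: A x = b.

This gives the KKT block system:
  [ Q   A^T ] [ x     ]   [-c ]
  [ A    0  ] [ lambda ] = [ b ]

Solving the linear system:
  x*      = (-3, 0, 3)
  lambda* = (-11.3333, 2.2222)
  f(x*)   = 52.5

x* = (-3, 0, 3), lambda* = (-11.3333, 2.2222)


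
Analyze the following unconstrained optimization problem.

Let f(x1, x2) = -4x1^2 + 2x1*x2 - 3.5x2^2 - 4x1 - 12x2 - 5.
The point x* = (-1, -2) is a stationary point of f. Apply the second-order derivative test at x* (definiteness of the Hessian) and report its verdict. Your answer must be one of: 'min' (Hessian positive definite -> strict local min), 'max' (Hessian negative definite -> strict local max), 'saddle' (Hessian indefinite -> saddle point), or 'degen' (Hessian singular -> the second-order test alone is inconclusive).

Compute the Hessian H = grad^2 f:
  H = [[-8, 2], [2, -7]]
Verify stationarity: grad f(x*) = H x* + g = (0, 0).
Eigenvalues of H: -9.5616, -5.4384.
Both eigenvalues < 0, so H is negative definite -> x* is a strict local max.

max


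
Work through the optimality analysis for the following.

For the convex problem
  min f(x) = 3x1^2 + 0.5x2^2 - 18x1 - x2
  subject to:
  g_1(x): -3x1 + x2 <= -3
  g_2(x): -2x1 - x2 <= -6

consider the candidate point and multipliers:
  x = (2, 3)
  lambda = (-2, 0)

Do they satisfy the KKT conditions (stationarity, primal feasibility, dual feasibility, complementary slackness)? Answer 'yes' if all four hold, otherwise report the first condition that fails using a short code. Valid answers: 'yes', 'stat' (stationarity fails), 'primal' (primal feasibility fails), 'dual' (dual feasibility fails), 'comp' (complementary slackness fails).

Gradient of f: grad f(x) = Q x + c = (-6, 2)
Constraint values g_i(x) = a_i^T x - b_i:
  g_1((2, 3)) = 0
  g_2((2, 3)) = -1
Stationarity residual: grad f(x) + sum_i lambda_i a_i = (0, 0)
  -> stationarity OK
Primal feasibility (all g_i <= 0): OK
Dual feasibility (all lambda_i >= 0): FAILS
Complementary slackness (lambda_i * g_i(x) = 0 for all i): OK

Verdict: the first failing condition is dual_feasibility -> dual.

dual


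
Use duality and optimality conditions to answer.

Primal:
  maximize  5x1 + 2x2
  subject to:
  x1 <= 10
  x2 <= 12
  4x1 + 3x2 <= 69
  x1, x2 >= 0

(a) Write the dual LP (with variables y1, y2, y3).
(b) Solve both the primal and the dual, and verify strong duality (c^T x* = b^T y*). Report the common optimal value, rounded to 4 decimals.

The standard primal-dual pair for 'max c^T x s.t. A x <= b, x >= 0' is:
  Dual:  min b^T y  s.t.  A^T y >= c,  y >= 0.

So the dual LP is:
  minimize  10y1 + 12y2 + 69y3
  subject to:
    y1 + 4y3 >= 5
    y2 + 3y3 >= 2
    y1, y2, y3 >= 0

Solving the primal: x* = (10, 9.6667).
  primal value c^T x* = 69.3333.
Solving the dual: y* = (2.3333, 0, 0.6667).
  dual value b^T y* = 69.3333.
Strong duality: c^T x* = b^T y*. Confirmed.

69.3333


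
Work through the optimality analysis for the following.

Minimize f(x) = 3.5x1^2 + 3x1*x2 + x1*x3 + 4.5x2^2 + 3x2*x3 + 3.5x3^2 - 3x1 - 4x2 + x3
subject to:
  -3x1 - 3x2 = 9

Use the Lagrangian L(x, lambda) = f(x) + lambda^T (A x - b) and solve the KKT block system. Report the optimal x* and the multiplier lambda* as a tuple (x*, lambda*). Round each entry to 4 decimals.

Form the Lagrangian:
  L(x, lambda) = (1/2) x^T Q x + c^T x + lambda^T (A x - b)
Stationarity (grad_x L = 0): Q x + c + A^T lambda = 0.
Primal feasibility: A x = b.

This gives the KKT block system:
  [ Q   A^T ] [ x     ]   [-c ]
  [ A    0  ] [ lambda ] = [ b ]

Solving the linear system:
  x*      = (-1.7727, -1.2273, 0.6364)
  lambda* = (-6.1515)
  f(x*)   = 33.1136

x* = (-1.7727, -1.2273, 0.6364), lambda* = (-6.1515)


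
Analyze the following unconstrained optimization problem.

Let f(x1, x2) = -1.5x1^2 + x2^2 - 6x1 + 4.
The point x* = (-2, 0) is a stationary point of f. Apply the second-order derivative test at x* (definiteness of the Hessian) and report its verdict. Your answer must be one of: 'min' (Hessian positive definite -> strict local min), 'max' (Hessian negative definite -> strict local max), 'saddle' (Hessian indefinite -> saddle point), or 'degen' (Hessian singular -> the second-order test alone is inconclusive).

Compute the Hessian H = grad^2 f:
  H = [[-3, 0], [0, 2]]
Verify stationarity: grad f(x*) = H x* + g = (0, 0).
Eigenvalues of H: -3, 2.
Eigenvalues have mixed signs, so H is indefinite -> x* is a saddle point.

saddle


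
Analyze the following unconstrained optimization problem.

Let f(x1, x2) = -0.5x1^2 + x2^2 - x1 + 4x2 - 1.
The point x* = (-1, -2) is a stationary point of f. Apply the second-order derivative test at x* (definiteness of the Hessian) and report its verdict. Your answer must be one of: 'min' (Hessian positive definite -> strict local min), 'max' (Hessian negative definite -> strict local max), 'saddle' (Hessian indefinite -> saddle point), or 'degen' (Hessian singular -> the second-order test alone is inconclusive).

Compute the Hessian H = grad^2 f:
  H = [[-1, 0], [0, 2]]
Verify stationarity: grad f(x*) = H x* + g = (0, 0).
Eigenvalues of H: -1, 2.
Eigenvalues have mixed signs, so H is indefinite -> x* is a saddle point.

saddle


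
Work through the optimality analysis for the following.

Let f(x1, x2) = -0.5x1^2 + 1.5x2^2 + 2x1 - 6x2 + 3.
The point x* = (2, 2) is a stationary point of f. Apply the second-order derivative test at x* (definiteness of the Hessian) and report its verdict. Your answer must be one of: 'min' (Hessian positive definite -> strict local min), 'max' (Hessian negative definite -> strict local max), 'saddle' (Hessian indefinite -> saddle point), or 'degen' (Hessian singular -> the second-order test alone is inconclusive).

Compute the Hessian H = grad^2 f:
  H = [[-1, 0], [0, 3]]
Verify stationarity: grad f(x*) = H x* + g = (0, 0).
Eigenvalues of H: -1, 3.
Eigenvalues have mixed signs, so H is indefinite -> x* is a saddle point.

saddle


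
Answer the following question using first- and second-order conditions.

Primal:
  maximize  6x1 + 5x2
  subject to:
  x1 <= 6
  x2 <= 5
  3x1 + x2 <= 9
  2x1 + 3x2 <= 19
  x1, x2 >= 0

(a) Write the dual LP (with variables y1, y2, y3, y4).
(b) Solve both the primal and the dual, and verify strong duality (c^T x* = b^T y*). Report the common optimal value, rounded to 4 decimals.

The standard primal-dual pair for 'max c^T x s.t. A x <= b, x >= 0' is:
  Dual:  min b^T y  s.t.  A^T y >= c,  y >= 0.

So the dual LP is:
  minimize  6y1 + 5y2 + 9y3 + 19y4
  subject to:
    y1 + 3y3 + 2y4 >= 6
    y2 + y3 + 3y4 >= 5
    y1, y2, y3, y4 >= 0

Solving the primal: x* = (1.3333, 5).
  primal value c^T x* = 33.
Solving the dual: y* = (0, 3, 2, 0).
  dual value b^T y* = 33.
Strong duality: c^T x* = b^T y*. Confirmed.

33


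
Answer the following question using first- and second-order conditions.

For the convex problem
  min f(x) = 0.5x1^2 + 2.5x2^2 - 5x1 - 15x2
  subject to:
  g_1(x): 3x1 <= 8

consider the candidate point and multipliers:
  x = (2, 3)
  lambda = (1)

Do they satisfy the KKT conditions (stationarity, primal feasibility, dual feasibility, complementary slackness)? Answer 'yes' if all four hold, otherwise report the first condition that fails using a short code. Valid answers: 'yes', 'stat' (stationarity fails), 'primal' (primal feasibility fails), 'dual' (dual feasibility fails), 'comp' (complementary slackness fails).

Gradient of f: grad f(x) = Q x + c = (-3, 0)
Constraint values g_i(x) = a_i^T x - b_i:
  g_1((2, 3)) = -2
Stationarity residual: grad f(x) + sum_i lambda_i a_i = (0, 0)
  -> stationarity OK
Primal feasibility (all g_i <= 0): OK
Dual feasibility (all lambda_i >= 0): OK
Complementary slackness (lambda_i * g_i(x) = 0 for all i): FAILS

Verdict: the first failing condition is complementary_slackness -> comp.

comp


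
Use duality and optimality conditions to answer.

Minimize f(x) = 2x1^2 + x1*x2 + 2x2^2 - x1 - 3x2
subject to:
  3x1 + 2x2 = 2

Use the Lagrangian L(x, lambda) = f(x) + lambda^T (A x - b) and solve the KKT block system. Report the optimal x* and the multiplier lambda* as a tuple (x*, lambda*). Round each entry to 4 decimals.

Form the Lagrangian:
  L(x, lambda) = (1/2) x^T Q x + c^T x + lambda^T (A x - b)
Stationarity (grad_x L = 0): Q x + c + A^T lambda = 0.
Primal feasibility: A x = b.

This gives the KKT block system:
  [ Q   A^T ] [ x     ]   [-c ]
  [ A    0  ] [ lambda ] = [ b ]

Solving the linear system:
  x*      = (0.15, 0.775)
  lambda* = (-0.125)
  f(x*)   = -1.1125

x* = (0.15, 0.775), lambda* = (-0.125)


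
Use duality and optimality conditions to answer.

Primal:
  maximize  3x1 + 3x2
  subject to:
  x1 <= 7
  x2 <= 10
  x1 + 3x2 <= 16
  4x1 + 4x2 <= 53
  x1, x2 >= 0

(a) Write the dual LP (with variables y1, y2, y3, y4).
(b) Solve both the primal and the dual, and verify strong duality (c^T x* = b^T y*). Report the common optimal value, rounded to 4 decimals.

The standard primal-dual pair for 'max c^T x s.t. A x <= b, x >= 0' is:
  Dual:  min b^T y  s.t.  A^T y >= c,  y >= 0.

So the dual LP is:
  minimize  7y1 + 10y2 + 16y3 + 53y4
  subject to:
    y1 + y3 + 4y4 >= 3
    y2 + 3y3 + 4y4 >= 3
    y1, y2, y3, y4 >= 0

Solving the primal: x* = (7, 3).
  primal value c^T x* = 30.
Solving the dual: y* = (2, 0, 1, 0).
  dual value b^T y* = 30.
Strong duality: c^T x* = b^T y*. Confirmed.

30


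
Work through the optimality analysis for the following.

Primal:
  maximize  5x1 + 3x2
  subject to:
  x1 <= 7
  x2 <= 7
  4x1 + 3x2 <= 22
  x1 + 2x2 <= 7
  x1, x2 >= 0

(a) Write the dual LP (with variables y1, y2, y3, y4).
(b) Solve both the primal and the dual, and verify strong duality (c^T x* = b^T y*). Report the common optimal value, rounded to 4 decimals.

The standard primal-dual pair for 'max c^T x s.t. A x <= b, x >= 0' is:
  Dual:  min b^T y  s.t.  A^T y >= c,  y >= 0.

So the dual LP is:
  minimize  7y1 + 7y2 + 22y3 + 7y4
  subject to:
    y1 + 4y3 + y4 >= 5
    y2 + 3y3 + 2y4 >= 3
    y1, y2, y3, y4 >= 0

Solving the primal: x* = (5.5, 0).
  primal value c^T x* = 27.5.
Solving the dual: y* = (0, 0, 1.25, 0).
  dual value b^T y* = 27.5.
Strong duality: c^T x* = b^T y*. Confirmed.

27.5


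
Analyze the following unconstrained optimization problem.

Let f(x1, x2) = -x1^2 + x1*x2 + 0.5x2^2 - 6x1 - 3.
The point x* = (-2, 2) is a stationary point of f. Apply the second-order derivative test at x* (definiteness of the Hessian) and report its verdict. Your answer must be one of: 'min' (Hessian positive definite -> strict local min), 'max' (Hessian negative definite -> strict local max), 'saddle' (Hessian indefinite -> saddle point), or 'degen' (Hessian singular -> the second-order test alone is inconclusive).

Compute the Hessian H = grad^2 f:
  H = [[-2, 1], [1, 1]]
Verify stationarity: grad f(x*) = H x* + g = (0, 0).
Eigenvalues of H: -2.3028, 1.3028.
Eigenvalues have mixed signs, so H is indefinite -> x* is a saddle point.

saddle


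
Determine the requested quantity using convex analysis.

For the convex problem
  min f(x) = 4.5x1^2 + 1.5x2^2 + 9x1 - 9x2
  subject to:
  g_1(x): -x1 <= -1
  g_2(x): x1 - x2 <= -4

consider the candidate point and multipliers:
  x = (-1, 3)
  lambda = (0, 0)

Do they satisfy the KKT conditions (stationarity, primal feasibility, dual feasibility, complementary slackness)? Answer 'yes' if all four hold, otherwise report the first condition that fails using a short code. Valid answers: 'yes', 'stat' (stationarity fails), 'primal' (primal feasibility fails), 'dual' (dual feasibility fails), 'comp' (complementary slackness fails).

Gradient of f: grad f(x) = Q x + c = (0, 0)
Constraint values g_i(x) = a_i^T x - b_i:
  g_1((-1, 3)) = 2
  g_2((-1, 3)) = 0
Stationarity residual: grad f(x) + sum_i lambda_i a_i = (0, 0)
  -> stationarity OK
Primal feasibility (all g_i <= 0): FAILS
Dual feasibility (all lambda_i >= 0): OK
Complementary slackness (lambda_i * g_i(x) = 0 for all i): OK

Verdict: the first failing condition is primal_feasibility -> primal.

primal


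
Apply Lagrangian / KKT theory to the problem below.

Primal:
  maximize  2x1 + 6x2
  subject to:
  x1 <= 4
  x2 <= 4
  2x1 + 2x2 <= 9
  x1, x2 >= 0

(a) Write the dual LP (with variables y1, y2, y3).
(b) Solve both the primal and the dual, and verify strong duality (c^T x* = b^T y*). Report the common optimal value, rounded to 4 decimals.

The standard primal-dual pair for 'max c^T x s.t. A x <= b, x >= 0' is:
  Dual:  min b^T y  s.t.  A^T y >= c,  y >= 0.

So the dual LP is:
  minimize  4y1 + 4y2 + 9y3
  subject to:
    y1 + 2y3 >= 2
    y2 + 2y3 >= 6
    y1, y2, y3 >= 0

Solving the primal: x* = (0.5, 4).
  primal value c^T x* = 25.
Solving the dual: y* = (0, 4, 1).
  dual value b^T y* = 25.
Strong duality: c^T x* = b^T y*. Confirmed.

25


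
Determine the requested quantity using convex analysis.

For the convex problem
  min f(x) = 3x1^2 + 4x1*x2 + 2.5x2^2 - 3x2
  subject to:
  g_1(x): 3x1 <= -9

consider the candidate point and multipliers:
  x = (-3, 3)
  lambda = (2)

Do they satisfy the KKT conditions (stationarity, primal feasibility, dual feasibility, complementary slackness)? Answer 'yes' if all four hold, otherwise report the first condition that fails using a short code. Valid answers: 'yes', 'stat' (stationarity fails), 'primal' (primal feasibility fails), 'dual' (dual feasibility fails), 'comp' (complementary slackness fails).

Gradient of f: grad f(x) = Q x + c = (-6, 0)
Constraint values g_i(x) = a_i^T x - b_i:
  g_1((-3, 3)) = 0
Stationarity residual: grad f(x) + sum_i lambda_i a_i = (0, 0)
  -> stationarity OK
Primal feasibility (all g_i <= 0): OK
Dual feasibility (all lambda_i >= 0): OK
Complementary slackness (lambda_i * g_i(x) = 0 for all i): OK

Verdict: yes, KKT holds.

yes


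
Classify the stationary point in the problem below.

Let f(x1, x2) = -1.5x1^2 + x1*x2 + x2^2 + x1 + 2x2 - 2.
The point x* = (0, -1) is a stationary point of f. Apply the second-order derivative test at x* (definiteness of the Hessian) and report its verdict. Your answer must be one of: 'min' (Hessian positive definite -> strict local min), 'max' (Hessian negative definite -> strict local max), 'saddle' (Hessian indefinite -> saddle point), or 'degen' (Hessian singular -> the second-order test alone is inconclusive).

Compute the Hessian H = grad^2 f:
  H = [[-3, 1], [1, 2]]
Verify stationarity: grad f(x*) = H x* + g = (0, 0).
Eigenvalues of H: -3.1926, 2.1926.
Eigenvalues have mixed signs, so H is indefinite -> x* is a saddle point.

saddle


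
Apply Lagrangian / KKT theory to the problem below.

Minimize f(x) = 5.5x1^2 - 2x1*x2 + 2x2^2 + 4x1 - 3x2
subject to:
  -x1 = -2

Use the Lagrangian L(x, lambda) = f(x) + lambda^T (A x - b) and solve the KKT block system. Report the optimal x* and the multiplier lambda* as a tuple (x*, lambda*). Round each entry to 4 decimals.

Form the Lagrangian:
  L(x, lambda) = (1/2) x^T Q x + c^T x + lambda^T (A x - b)
Stationarity (grad_x L = 0): Q x + c + A^T lambda = 0.
Primal feasibility: A x = b.

This gives the KKT block system:
  [ Q   A^T ] [ x     ]   [-c ]
  [ A    0  ] [ lambda ] = [ b ]

Solving the linear system:
  x*      = (2, 1.75)
  lambda* = (22.5)
  f(x*)   = 23.875

x* = (2, 1.75), lambda* = (22.5)


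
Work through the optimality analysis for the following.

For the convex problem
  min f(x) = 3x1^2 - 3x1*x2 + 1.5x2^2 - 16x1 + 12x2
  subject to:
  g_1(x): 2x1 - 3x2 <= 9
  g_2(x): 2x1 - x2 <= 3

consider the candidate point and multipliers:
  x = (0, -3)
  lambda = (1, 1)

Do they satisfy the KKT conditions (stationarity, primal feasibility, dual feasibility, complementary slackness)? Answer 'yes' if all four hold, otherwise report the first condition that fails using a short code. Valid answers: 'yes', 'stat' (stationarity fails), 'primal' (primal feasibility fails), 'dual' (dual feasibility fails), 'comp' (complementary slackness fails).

Gradient of f: grad f(x) = Q x + c = (-7, 3)
Constraint values g_i(x) = a_i^T x - b_i:
  g_1((0, -3)) = 0
  g_2((0, -3)) = 0
Stationarity residual: grad f(x) + sum_i lambda_i a_i = (-3, -1)
  -> stationarity FAILS
Primal feasibility (all g_i <= 0): OK
Dual feasibility (all lambda_i >= 0): OK
Complementary slackness (lambda_i * g_i(x) = 0 for all i): OK

Verdict: the first failing condition is stationarity -> stat.

stat


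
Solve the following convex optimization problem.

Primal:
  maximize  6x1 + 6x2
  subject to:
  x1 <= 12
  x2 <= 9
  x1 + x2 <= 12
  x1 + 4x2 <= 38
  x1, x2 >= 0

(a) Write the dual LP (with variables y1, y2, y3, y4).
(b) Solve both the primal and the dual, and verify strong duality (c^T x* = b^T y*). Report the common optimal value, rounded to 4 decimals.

The standard primal-dual pair for 'max c^T x s.t. A x <= b, x >= 0' is:
  Dual:  min b^T y  s.t.  A^T y >= c,  y >= 0.

So the dual LP is:
  minimize  12y1 + 9y2 + 12y3 + 38y4
  subject to:
    y1 + y3 + y4 >= 6
    y2 + y3 + 4y4 >= 6
    y1, y2, y3, y4 >= 0

Solving the primal: x* = (12, 0).
  primal value c^T x* = 72.
Solving the dual: y* = (0, 0, 6, 0).
  dual value b^T y* = 72.
Strong duality: c^T x* = b^T y*. Confirmed.

72


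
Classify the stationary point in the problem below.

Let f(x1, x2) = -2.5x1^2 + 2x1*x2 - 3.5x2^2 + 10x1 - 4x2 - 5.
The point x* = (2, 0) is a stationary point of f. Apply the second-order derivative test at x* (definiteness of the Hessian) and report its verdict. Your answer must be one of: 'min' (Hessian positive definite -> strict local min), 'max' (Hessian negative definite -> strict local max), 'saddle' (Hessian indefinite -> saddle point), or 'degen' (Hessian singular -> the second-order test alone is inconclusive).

Compute the Hessian H = grad^2 f:
  H = [[-5, 2], [2, -7]]
Verify stationarity: grad f(x*) = H x* + g = (0, 0).
Eigenvalues of H: -8.2361, -3.7639.
Both eigenvalues < 0, so H is negative definite -> x* is a strict local max.

max


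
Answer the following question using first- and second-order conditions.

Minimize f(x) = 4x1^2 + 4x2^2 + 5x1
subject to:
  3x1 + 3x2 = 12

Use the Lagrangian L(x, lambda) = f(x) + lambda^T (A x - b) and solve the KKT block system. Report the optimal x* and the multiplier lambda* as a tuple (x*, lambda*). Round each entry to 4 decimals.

Form the Lagrangian:
  L(x, lambda) = (1/2) x^T Q x + c^T x + lambda^T (A x - b)
Stationarity (grad_x L = 0): Q x + c + A^T lambda = 0.
Primal feasibility: A x = b.

This gives the KKT block system:
  [ Q   A^T ] [ x     ]   [-c ]
  [ A    0  ] [ lambda ] = [ b ]

Solving the linear system:
  x*      = (1.6875, 2.3125)
  lambda* = (-6.1667)
  f(x*)   = 41.2188

x* = (1.6875, 2.3125), lambda* = (-6.1667)


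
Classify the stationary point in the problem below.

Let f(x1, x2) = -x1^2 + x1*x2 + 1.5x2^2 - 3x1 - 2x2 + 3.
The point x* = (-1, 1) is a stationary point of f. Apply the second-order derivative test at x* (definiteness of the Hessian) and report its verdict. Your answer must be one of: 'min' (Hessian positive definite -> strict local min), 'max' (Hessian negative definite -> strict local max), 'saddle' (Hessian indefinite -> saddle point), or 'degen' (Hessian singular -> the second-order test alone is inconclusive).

Compute the Hessian H = grad^2 f:
  H = [[-2, 1], [1, 3]]
Verify stationarity: grad f(x*) = H x* + g = (0, 0).
Eigenvalues of H: -2.1926, 3.1926.
Eigenvalues have mixed signs, so H is indefinite -> x* is a saddle point.

saddle


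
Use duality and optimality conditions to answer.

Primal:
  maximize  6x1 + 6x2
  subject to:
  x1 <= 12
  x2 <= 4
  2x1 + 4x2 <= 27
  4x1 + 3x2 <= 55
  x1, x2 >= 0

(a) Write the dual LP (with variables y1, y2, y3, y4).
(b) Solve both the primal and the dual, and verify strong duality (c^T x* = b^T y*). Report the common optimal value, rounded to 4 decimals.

The standard primal-dual pair for 'max c^T x s.t. A x <= b, x >= 0' is:
  Dual:  min b^T y  s.t.  A^T y >= c,  y >= 0.

So the dual LP is:
  minimize  12y1 + 4y2 + 27y3 + 55y4
  subject to:
    y1 + 2y3 + 4y4 >= 6
    y2 + 4y3 + 3y4 >= 6
    y1, y2, y3, y4 >= 0

Solving the primal: x* = (12, 0.75).
  primal value c^T x* = 76.5.
Solving the dual: y* = (3, 0, 1.5, 0).
  dual value b^T y* = 76.5.
Strong duality: c^T x* = b^T y*. Confirmed.

76.5


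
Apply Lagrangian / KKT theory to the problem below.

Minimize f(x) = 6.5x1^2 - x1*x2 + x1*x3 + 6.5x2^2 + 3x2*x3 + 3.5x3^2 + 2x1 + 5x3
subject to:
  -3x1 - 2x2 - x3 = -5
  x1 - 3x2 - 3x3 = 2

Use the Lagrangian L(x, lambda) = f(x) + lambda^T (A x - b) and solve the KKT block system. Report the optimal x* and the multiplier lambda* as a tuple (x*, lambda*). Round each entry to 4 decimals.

Form the Lagrangian:
  L(x, lambda) = (1/2) x^T Q x + c^T x + lambda^T (A x - b)
Stationarity (grad_x L = 0): Q x + c + A^T lambda = 0.
Primal feasibility: A x = b.

This gives the KKT block system:
  [ Q   A^T ] [ x     ]   [-c ]
  [ A    0  ] [ lambda ] = [ b ]

Solving the linear system:
  x*      = (1.426, 0.9133, -1.1046)
  lambda* = (5.6994, -1.422)
  f(x*)   = 14.335

x* = (1.426, 0.9133, -1.1046), lambda* = (5.6994, -1.422)


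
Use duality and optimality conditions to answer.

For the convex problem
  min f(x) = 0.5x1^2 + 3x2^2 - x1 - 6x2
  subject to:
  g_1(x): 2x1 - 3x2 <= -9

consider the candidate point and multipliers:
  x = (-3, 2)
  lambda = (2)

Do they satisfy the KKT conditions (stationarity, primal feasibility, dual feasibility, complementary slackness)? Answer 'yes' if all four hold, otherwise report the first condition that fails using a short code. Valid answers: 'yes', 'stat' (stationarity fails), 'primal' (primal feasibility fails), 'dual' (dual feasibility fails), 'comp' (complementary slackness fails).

Gradient of f: grad f(x) = Q x + c = (-4, 6)
Constraint values g_i(x) = a_i^T x - b_i:
  g_1((-3, 2)) = -3
Stationarity residual: grad f(x) + sum_i lambda_i a_i = (0, 0)
  -> stationarity OK
Primal feasibility (all g_i <= 0): OK
Dual feasibility (all lambda_i >= 0): OK
Complementary slackness (lambda_i * g_i(x) = 0 for all i): FAILS

Verdict: the first failing condition is complementary_slackness -> comp.

comp


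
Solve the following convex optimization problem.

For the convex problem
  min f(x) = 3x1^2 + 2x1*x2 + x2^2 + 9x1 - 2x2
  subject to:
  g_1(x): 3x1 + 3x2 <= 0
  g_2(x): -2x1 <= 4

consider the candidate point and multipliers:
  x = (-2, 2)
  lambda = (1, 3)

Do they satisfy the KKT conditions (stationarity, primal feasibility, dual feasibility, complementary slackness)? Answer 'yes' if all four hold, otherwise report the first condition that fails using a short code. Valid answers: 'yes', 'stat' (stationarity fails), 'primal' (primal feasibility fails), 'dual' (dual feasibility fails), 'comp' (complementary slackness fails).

Gradient of f: grad f(x) = Q x + c = (1, -2)
Constraint values g_i(x) = a_i^T x - b_i:
  g_1((-2, 2)) = 0
  g_2((-2, 2)) = 0
Stationarity residual: grad f(x) + sum_i lambda_i a_i = (-2, 1)
  -> stationarity FAILS
Primal feasibility (all g_i <= 0): OK
Dual feasibility (all lambda_i >= 0): OK
Complementary slackness (lambda_i * g_i(x) = 0 for all i): OK

Verdict: the first failing condition is stationarity -> stat.

stat


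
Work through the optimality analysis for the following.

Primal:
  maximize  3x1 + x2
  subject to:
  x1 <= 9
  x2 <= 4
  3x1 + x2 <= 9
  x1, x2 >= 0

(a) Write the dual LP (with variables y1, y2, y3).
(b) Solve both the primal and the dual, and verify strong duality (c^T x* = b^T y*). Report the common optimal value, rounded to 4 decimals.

The standard primal-dual pair for 'max c^T x s.t. A x <= b, x >= 0' is:
  Dual:  min b^T y  s.t.  A^T y >= c,  y >= 0.

So the dual LP is:
  minimize  9y1 + 4y2 + 9y3
  subject to:
    y1 + 3y3 >= 3
    y2 + y3 >= 1
    y1, y2, y3 >= 0

Solving the primal: x* = (3, 0).
  primal value c^T x* = 9.
Solving the dual: y* = (0, 0, 1).
  dual value b^T y* = 9.
Strong duality: c^T x* = b^T y*. Confirmed.

9


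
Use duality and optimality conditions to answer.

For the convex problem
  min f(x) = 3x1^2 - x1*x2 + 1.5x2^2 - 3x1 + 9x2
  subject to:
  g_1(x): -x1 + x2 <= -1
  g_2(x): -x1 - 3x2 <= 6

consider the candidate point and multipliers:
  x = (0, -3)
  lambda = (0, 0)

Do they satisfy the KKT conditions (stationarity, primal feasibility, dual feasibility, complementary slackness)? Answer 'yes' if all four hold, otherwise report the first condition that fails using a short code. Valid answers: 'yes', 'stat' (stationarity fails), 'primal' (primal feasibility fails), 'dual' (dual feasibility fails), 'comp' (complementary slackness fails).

Gradient of f: grad f(x) = Q x + c = (0, 0)
Constraint values g_i(x) = a_i^T x - b_i:
  g_1((0, -3)) = -2
  g_2((0, -3)) = 3
Stationarity residual: grad f(x) + sum_i lambda_i a_i = (0, 0)
  -> stationarity OK
Primal feasibility (all g_i <= 0): FAILS
Dual feasibility (all lambda_i >= 0): OK
Complementary slackness (lambda_i * g_i(x) = 0 for all i): OK

Verdict: the first failing condition is primal_feasibility -> primal.

primal


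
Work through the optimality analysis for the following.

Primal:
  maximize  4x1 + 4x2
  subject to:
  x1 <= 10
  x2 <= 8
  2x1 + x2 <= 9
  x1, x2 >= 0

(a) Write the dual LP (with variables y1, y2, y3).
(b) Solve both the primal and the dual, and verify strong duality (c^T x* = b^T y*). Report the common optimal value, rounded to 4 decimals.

The standard primal-dual pair for 'max c^T x s.t. A x <= b, x >= 0' is:
  Dual:  min b^T y  s.t.  A^T y >= c,  y >= 0.

So the dual LP is:
  minimize  10y1 + 8y2 + 9y3
  subject to:
    y1 + 2y3 >= 4
    y2 + y3 >= 4
    y1, y2, y3 >= 0

Solving the primal: x* = (0.5, 8).
  primal value c^T x* = 34.
Solving the dual: y* = (0, 2, 2).
  dual value b^T y* = 34.
Strong duality: c^T x* = b^T y*. Confirmed.

34


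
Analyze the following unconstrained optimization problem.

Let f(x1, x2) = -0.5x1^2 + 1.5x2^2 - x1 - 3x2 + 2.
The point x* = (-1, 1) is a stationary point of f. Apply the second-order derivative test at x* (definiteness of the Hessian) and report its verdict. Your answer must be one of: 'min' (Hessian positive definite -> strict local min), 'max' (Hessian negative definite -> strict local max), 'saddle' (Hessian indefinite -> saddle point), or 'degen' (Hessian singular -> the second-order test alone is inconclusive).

Compute the Hessian H = grad^2 f:
  H = [[-1, 0], [0, 3]]
Verify stationarity: grad f(x*) = H x* + g = (0, 0).
Eigenvalues of H: -1, 3.
Eigenvalues have mixed signs, so H is indefinite -> x* is a saddle point.

saddle


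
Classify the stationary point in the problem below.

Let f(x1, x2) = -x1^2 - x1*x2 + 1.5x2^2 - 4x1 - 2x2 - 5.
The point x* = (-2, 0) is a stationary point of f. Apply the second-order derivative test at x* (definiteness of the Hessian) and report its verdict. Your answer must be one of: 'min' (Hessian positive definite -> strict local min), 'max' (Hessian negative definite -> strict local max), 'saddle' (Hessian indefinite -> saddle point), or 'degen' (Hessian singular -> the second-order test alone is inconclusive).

Compute the Hessian H = grad^2 f:
  H = [[-2, -1], [-1, 3]]
Verify stationarity: grad f(x*) = H x* + g = (0, 0).
Eigenvalues of H: -2.1926, 3.1926.
Eigenvalues have mixed signs, so H is indefinite -> x* is a saddle point.

saddle


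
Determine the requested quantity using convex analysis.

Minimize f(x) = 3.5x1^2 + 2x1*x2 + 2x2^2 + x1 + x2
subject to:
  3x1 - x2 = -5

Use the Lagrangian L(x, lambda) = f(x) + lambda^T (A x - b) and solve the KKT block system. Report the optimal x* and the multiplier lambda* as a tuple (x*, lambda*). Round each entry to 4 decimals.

Form the Lagrangian:
  L(x, lambda) = (1/2) x^T Q x + c^T x + lambda^T (A x - b)
Stationarity (grad_x L = 0): Q x + c + A^T lambda = 0.
Primal feasibility: A x = b.

This gives the KKT block system:
  [ Q   A^T ] [ x     ]   [-c ]
  [ A    0  ] [ lambda ] = [ b ]

Solving the linear system:
  x*      = (-1.3455, 0.9636)
  lambda* = (2.1636)
  f(x*)   = 5.2182

x* = (-1.3455, 0.9636), lambda* = (2.1636)


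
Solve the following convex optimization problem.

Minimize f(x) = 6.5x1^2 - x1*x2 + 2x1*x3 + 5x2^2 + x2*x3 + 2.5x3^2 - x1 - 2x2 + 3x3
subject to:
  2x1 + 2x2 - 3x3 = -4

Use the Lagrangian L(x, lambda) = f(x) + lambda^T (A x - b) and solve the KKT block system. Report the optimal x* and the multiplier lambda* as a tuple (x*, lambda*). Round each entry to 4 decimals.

Form the Lagrangian:
  L(x, lambda) = (1/2) x^T Q x + c^T x + lambda^T (A x - b)
Stationarity (grad_x L = 0): Q x + c + A^T lambda = 0.
Primal feasibility: A x = b.

This gives the KKT block system:
  [ Q   A^T ] [ x     ]   [-c ]
  [ A    0  ] [ lambda ] = [ b ]

Solving the linear system:
  x*      = (-0.3935, -0.3327, 0.8492)
  lambda* = (2.0421)
  f(x*)   = 5.8875

x* = (-0.3935, -0.3327, 0.8492), lambda* = (2.0421)
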